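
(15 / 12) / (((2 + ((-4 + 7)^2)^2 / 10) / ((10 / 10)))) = 25 / 202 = 0.12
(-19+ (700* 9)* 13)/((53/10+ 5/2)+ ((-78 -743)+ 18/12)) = -818810/8117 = -100.88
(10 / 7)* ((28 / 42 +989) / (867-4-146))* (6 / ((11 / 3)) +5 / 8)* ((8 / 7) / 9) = 5908310 / 10434501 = 0.57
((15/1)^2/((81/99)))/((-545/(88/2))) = -2420/109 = -22.20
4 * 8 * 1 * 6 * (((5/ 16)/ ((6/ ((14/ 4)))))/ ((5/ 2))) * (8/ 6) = 56/ 3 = 18.67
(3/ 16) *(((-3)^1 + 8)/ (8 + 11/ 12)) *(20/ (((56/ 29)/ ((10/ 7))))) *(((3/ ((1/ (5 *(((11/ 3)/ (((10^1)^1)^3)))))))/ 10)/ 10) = 2871/ 3355520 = 0.00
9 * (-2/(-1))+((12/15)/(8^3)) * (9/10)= 115209/6400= 18.00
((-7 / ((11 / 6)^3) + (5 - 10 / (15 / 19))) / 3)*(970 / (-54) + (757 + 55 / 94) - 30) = -2082.19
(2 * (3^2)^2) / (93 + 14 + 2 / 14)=189 / 125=1.51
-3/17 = -0.18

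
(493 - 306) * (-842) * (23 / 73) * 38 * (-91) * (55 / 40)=235877415.75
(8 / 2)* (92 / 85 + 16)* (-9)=-52272 / 85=-614.96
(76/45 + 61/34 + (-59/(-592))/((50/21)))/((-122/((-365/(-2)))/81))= -427.10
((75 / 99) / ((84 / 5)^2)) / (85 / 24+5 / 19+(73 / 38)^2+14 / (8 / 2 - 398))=8889625 / 24705822834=0.00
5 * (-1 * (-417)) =2085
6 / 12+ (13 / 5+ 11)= 141 / 10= 14.10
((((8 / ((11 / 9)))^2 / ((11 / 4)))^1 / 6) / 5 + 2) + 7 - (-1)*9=18.52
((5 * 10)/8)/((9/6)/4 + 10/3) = 150/89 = 1.69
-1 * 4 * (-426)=1704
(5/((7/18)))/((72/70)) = 25/2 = 12.50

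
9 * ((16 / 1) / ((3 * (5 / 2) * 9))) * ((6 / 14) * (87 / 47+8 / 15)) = 53792 / 24675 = 2.18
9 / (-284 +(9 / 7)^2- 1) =-147 / 4628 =-0.03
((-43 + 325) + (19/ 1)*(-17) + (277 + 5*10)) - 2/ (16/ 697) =1591/ 8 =198.88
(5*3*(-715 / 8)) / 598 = -825 / 368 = -2.24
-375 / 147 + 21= 904 / 49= 18.45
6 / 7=0.86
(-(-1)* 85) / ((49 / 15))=1275 / 49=26.02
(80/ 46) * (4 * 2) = 320/ 23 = 13.91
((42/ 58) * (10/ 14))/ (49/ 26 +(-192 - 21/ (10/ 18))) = -0.00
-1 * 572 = -572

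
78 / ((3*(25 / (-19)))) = -19.76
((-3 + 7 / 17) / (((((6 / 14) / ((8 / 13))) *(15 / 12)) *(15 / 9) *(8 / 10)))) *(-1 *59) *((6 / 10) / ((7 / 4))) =45.11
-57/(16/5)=-285/16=-17.81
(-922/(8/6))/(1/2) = -1383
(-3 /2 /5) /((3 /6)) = -3 /5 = -0.60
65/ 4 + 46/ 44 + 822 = 36929/ 44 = 839.30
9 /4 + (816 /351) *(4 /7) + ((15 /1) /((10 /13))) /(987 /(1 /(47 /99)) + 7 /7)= 7067989 /1952496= 3.62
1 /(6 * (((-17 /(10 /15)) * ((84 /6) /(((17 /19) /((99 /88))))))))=-4 /10773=-0.00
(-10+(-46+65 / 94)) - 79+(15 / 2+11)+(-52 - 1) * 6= -20389 / 47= -433.81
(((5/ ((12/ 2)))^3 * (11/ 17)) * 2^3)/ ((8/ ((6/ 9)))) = 0.25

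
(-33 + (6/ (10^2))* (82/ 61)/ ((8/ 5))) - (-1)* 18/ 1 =-36477/ 2440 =-14.95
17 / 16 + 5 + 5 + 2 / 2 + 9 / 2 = 265 / 16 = 16.56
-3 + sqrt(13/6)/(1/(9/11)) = -3 + 3 * sqrt(78)/22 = -1.80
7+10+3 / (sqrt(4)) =37 / 2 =18.50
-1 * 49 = -49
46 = 46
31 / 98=0.32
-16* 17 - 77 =-349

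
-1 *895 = -895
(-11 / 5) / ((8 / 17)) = -187 / 40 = -4.68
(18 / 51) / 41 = 6 / 697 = 0.01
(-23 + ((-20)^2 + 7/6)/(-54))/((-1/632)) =1557722/81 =19231.14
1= 1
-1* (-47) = 47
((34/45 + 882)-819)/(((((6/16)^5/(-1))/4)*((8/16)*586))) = -376045568/3203955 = -117.37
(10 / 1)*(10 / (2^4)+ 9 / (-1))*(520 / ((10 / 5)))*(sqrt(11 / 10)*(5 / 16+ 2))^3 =-485306393*sqrt(110) / 16384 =-310665.06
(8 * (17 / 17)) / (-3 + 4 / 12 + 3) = 24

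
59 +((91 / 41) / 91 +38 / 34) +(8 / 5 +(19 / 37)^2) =295827184 / 4770965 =62.01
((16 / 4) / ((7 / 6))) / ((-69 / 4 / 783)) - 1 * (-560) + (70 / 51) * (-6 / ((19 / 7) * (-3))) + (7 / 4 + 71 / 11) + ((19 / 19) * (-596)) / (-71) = 421.98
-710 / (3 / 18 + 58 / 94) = -200220 / 221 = -905.97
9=9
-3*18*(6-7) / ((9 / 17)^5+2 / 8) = 306689112 / 1656053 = 185.19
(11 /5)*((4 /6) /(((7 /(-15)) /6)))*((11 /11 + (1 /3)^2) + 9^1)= -190.67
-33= -33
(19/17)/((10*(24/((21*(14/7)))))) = 133/680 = 0.20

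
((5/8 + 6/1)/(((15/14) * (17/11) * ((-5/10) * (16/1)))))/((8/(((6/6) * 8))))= -4081/8160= -0.50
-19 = -19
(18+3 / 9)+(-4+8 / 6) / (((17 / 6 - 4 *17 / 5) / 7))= 19445 / 969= 20.07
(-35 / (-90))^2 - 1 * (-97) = 31477 / 324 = 97.15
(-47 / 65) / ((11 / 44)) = -188 / 65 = -2.89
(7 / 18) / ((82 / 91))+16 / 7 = 28075 / 10332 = 2.72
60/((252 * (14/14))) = 5/21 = 0.24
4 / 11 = 0.36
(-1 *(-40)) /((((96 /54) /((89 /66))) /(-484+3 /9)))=-14674.89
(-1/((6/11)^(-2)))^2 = 1296/14641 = 0.09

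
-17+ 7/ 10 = -163/ 10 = -16.30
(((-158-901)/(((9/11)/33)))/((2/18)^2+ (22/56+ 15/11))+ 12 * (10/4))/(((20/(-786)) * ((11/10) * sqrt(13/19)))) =418262061222 * sqrt(247)/6310447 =1041686.00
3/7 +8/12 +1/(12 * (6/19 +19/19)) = 811/700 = 1.16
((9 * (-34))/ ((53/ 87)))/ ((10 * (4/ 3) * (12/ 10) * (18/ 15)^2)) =-36975/ 1696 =-21.80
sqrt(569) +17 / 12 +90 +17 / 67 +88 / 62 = sqrt(569) +2320169 / 24924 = 116.94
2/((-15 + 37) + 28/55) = 55/619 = 0.09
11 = 11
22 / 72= 11 / 36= 0.31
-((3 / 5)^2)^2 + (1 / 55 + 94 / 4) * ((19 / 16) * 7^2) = 301033613 / 220000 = 1368.33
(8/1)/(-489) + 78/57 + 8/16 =34415/18582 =1.85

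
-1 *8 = -8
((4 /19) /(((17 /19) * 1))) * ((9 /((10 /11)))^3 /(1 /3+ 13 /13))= 2910897 /17000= 171.23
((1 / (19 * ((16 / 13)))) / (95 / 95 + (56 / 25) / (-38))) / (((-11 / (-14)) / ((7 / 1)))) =15925 / 39336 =0.40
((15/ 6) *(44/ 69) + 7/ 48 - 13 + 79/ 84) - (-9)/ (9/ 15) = 12057/ 2576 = 4.68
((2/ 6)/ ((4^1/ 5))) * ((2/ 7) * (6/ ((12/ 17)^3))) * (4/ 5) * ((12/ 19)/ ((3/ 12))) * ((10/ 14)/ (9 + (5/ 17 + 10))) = 417605/ 2748312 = 0.15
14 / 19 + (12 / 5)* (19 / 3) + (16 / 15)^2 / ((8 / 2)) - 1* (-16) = 137746 / 4275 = 32.22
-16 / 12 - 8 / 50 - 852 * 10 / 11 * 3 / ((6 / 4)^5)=-2283088 / 7425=-307.49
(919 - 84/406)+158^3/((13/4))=457886577/377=1214553.25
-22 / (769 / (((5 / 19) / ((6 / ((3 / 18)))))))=-55 / 262998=-0.00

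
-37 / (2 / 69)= -2553 / 2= -1276.50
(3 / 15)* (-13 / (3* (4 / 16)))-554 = -8362 / 15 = -557.47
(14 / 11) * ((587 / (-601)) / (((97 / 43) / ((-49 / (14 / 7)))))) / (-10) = -8657663 / 6412670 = -1.35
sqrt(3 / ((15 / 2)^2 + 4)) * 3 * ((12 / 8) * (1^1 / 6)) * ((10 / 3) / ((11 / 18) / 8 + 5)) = 720 * sqrt(723) / 176171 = 0.11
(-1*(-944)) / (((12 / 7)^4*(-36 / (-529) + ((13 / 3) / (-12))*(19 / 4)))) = -74937611 / 1129311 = -66.36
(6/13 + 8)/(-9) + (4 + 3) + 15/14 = 11681/1638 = 7.13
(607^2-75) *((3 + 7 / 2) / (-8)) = -2394431 / 8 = -299303.88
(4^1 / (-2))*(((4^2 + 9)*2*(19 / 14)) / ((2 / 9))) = -4275 / 7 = -610.71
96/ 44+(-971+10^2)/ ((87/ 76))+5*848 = 3331612/ 957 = 3481.31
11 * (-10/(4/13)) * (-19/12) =13585/24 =566.04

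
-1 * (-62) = 62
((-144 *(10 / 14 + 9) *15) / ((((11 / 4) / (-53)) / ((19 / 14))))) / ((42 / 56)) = 394421760 / 539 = 731765.79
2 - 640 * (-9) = 5762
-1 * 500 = -500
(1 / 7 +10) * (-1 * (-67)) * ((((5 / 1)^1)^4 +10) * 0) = 0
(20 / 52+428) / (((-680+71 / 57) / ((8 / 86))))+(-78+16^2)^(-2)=-40208561537 / 685234652284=-0.06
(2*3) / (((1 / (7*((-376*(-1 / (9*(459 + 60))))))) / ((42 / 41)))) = 3.46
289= 289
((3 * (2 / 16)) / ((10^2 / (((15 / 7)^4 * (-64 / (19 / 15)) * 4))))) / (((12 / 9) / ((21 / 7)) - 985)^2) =-59049000 / 3581881666699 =-0.00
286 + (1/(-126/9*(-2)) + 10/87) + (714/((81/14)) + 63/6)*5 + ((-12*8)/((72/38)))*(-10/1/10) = 22063313/21924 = 1006.35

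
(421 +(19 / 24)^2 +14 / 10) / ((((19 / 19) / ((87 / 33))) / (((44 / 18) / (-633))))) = -35331193 / 8203680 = -4.31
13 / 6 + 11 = 79 / 6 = 13.17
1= 1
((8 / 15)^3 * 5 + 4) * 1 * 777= 831908 / 225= 3697.37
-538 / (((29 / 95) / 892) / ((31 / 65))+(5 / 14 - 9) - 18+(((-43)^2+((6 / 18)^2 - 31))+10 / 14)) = -17807500872 / 59320269361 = -0.30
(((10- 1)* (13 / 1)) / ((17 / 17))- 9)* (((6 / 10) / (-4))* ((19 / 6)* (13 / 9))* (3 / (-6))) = 741 / 20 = 37.05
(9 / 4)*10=45 / 2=22.50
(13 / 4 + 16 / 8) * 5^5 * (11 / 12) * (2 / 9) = 240625 / 72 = 3342.01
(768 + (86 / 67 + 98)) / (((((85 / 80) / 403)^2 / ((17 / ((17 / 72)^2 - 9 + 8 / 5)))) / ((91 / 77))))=-341322867.34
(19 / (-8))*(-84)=399 / 2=199.50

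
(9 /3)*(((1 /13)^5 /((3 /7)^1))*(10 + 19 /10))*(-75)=-12495 /742586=-0.02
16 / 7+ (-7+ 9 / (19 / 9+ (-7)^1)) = -2019 / 308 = -6.56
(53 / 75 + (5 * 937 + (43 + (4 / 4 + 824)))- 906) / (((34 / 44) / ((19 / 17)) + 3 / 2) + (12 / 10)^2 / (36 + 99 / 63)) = 9580143463 / 4596027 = 2084.44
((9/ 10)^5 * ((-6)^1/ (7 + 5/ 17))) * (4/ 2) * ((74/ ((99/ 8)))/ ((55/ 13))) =-160947891/ 117218750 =-1.37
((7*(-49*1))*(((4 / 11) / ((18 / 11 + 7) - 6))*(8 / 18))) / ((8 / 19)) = -13034 / 261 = -49.94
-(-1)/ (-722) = -1/ 722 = -0.00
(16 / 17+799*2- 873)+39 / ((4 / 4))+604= 23272 / 17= 1368.94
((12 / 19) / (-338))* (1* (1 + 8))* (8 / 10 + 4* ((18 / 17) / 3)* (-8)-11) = 98658 / 272935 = 0.36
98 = 98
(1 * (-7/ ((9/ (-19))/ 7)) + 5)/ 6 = 488/ 27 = 18.07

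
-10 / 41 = -0.24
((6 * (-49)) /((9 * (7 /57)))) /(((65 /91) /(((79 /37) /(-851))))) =147098 /157435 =0.93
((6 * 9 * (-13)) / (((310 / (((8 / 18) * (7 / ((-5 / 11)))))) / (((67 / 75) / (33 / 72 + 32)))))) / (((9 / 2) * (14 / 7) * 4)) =536536 / 45279375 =0.01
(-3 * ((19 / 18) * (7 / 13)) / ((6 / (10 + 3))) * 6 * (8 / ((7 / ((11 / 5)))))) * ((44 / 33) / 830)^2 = -3344 / 23250375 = -0.00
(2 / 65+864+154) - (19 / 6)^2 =2358727 / 2340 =1008.00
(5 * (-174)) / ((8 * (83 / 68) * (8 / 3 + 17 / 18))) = -26622 / 1079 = -24.67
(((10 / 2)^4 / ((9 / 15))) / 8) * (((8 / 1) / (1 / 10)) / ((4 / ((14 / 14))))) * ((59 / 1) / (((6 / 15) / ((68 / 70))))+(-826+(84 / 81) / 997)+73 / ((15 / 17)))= -883250115625 / 565299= -1562447.69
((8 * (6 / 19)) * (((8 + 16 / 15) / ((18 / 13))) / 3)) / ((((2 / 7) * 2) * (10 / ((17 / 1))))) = 210392 / 12825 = 16.40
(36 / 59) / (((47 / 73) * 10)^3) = 3501153 / 1531389250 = 0.00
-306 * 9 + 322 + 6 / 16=-19453 / 8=-2431.62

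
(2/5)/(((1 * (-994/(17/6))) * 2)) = -17/29820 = -0.00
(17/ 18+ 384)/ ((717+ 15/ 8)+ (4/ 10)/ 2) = 0.54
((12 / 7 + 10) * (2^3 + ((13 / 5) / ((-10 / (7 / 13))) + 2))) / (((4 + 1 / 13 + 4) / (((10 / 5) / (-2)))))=-262769 / 18375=-14.30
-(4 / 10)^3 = -8 / 125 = -0.06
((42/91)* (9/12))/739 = 9/19214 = 0.00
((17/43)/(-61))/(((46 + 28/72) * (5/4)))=-1224/10951025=-0.00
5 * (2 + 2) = 20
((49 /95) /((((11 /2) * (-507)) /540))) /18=-196 /35321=-0.01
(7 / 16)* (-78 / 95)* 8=-273 / 95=-2.87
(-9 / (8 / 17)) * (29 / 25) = -4437 / 200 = -22.18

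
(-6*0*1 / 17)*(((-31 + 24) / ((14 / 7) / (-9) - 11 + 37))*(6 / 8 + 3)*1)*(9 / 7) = 0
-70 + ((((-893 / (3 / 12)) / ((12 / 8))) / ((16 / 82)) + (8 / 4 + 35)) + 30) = -12207.33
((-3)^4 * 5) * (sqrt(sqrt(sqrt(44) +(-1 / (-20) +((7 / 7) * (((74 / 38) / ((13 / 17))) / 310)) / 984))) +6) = 27 * 4709055^(3 / 4) * (3767873 +150689760 * sqrt(11))^(1 / 4) / 627874 +2430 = 3081.18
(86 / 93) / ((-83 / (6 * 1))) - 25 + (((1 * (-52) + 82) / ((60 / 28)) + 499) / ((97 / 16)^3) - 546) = -568.76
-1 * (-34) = 34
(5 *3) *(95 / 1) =1425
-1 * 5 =-5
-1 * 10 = -10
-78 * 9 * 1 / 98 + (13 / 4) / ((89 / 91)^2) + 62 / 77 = -50556101 / 17077676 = -2.96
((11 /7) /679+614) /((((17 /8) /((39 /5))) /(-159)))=-144773655624 /404005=-358346.20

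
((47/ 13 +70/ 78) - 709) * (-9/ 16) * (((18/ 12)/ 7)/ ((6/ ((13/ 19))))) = 9.68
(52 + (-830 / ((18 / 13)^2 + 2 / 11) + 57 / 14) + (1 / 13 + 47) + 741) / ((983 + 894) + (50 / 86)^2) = 0.24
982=982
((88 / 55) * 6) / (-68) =-12 / 85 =-0.14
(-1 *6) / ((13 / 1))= -6 / 13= -0.46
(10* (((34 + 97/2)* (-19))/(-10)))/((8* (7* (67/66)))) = 103455/3752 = 27.57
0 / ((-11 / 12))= 0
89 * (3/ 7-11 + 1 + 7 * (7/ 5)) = 712/ 35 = 20.34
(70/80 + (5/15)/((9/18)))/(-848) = -37/20352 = -0.00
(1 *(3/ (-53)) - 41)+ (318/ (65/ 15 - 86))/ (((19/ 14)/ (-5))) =-188284/ 7049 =-26.71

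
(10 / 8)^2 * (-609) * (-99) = 1507275 / 16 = 94204.69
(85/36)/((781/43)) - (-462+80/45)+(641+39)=10687381/9372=1140.35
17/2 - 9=-1/2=-0.50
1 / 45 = 0.02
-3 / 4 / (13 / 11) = -33 / 52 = -0.63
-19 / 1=-19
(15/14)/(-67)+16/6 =7459/2814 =2.65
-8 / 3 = -2.67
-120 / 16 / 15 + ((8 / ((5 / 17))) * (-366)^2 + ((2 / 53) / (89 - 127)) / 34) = 311874173104 / 85595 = 3643602.70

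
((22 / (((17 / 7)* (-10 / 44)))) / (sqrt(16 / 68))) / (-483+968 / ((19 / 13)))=-32186* sqrt(17) / 289595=-0.46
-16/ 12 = -4/ 3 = -1.33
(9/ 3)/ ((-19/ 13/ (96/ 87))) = -1248/ 551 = -2.26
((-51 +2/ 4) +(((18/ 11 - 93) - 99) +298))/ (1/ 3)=3771/ 22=171.41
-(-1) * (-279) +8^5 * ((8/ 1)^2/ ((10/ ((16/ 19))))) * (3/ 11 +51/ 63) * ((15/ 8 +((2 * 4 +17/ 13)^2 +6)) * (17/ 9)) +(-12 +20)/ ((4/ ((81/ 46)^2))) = 12683038729683029/ 371729358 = 34119012.82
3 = 3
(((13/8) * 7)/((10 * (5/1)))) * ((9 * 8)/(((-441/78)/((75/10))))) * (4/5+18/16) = -16731/400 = -41.83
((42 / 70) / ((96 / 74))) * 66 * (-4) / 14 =-1221 / 140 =-8.72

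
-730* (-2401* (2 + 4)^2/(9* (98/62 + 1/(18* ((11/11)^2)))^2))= 2182948094880/833569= 2618797.12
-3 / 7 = -0.43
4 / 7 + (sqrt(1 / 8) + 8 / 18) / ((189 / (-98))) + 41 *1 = 70321 / 1701 - 7 *sqrt(2) / 54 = 41.16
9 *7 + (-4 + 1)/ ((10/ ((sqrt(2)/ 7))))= 63-3 *sqrt(2)/ 70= 62.94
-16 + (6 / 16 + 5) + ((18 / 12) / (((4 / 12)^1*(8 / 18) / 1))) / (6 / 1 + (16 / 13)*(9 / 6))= -2539 / 272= -9.33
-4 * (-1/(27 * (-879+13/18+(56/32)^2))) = -64/378093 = -0.00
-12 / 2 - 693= -699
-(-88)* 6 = 528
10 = 10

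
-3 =-3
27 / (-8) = -27 / 8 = -3.38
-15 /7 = -2.14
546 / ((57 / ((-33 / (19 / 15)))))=-90090 / 361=-249.56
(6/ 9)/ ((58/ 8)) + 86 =7490/ 87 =86.09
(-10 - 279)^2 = 83521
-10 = -10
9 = 9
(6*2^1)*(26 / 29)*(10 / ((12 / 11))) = 98.62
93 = 93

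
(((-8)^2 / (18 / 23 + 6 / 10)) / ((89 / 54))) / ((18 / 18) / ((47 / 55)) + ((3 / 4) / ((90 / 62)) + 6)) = 373593600 / 102250409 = 3.65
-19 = -19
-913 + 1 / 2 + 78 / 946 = -863147 / 946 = -912.42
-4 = -4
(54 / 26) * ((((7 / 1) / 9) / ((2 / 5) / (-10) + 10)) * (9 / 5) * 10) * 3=8.76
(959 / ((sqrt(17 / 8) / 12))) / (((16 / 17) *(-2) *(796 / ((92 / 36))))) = -22057 *sqrt(34) / 9552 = -13.46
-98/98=-1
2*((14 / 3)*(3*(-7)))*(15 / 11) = -2940 / 11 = -267.27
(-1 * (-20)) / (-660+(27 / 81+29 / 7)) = -210 / 6883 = -0.03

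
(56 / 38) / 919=28 / 17461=0.00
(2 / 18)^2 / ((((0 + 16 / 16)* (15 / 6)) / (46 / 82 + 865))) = 70976 / 16605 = 4.27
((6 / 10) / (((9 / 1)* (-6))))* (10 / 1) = -1 / 9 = -0.11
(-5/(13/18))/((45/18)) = -36/13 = -2.77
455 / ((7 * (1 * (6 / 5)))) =325 / 6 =54.17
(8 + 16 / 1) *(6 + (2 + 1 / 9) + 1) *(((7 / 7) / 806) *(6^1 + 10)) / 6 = 2624 / 3627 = 0.72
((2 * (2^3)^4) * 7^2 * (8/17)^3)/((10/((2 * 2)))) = 411041792/24565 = 16732.82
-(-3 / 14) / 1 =3 / 14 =0.21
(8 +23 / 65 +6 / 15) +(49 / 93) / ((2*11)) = 1167359 / 132990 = 8.78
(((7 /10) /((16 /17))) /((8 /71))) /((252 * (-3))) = -1207 /138240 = -0.01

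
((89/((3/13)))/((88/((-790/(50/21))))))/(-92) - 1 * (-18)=1368461/40480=33.81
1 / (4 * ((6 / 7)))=7 / 24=0.29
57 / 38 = 3 / 2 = 1.50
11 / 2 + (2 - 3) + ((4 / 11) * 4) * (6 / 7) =885 / 154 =5.75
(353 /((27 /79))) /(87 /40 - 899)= -1115480 /968571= -1.15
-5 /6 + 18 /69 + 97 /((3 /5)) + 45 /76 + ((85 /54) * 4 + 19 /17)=135674543 /802332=169.10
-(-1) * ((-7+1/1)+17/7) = -25/7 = -3.57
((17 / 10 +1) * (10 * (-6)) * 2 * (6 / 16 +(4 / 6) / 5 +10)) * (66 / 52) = -86427 / 20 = -4321.35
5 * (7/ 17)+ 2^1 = 69/ 17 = 4.06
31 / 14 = 2.21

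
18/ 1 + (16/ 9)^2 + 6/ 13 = 22768/ 1053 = 21.62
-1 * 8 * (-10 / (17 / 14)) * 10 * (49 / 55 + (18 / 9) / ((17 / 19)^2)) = 120671040 / 54043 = 2232.87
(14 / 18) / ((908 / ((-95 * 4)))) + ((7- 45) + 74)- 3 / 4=285403 / 8172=34.92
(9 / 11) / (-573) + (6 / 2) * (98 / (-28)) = -44127 / 4202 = -10.50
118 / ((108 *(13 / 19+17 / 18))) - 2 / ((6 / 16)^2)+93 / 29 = -1503848 / 145377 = -10.34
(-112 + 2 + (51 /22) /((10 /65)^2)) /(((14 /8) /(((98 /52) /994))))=-1061 /81224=-0.01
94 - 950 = -856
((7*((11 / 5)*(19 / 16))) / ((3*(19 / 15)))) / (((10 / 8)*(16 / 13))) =1001 / 320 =3.13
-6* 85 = -510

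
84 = 84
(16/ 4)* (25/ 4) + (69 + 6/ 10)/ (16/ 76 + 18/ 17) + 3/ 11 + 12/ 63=19011712/ 236775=80.29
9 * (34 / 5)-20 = 41.20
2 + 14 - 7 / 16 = 249 / 16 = 15.56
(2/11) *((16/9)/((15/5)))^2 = 512/8019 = 0.06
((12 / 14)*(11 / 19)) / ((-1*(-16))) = 33 / 1064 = 0.03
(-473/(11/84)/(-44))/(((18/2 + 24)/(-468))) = -140868/121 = -1164.20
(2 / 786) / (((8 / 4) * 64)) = 1 / 50304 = 0.00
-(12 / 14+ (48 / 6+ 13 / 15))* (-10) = 2042 / 21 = 97.24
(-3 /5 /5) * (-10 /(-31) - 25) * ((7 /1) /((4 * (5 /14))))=22491 /1550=14.51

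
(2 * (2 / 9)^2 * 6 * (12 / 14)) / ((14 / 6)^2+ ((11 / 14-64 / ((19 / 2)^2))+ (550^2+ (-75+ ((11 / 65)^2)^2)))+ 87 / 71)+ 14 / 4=3.50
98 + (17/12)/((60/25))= 14197/144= 98.59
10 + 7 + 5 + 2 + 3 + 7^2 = 76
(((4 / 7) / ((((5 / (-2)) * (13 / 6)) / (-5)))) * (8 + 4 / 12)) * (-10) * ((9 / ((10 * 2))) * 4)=-7200 / 91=-79.12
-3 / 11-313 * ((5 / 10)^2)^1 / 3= -3479 / 132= -26.36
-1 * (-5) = 5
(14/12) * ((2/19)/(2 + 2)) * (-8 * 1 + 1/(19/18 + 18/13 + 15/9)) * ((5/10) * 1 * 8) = -52178/54777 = -0.95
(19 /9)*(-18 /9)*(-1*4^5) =38912 /9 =4323.56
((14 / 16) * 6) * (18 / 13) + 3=267 / 26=10.27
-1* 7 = -7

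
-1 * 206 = -206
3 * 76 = 228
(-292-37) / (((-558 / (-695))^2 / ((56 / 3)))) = -9527.17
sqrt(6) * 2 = 2 * sqrt(6) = 4.90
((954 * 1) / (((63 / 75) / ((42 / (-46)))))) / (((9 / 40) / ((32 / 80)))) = -42400 / 23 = -1843.48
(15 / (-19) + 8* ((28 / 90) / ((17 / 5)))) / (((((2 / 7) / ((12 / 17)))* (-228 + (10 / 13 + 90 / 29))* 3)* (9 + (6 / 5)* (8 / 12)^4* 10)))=1322139 / 71219016776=0.00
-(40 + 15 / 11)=-41.36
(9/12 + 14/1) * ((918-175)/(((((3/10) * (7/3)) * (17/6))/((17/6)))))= 219185/14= 15656.07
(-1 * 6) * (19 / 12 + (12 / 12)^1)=-31 / 2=-15.50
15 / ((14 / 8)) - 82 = -514 / 7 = -73.43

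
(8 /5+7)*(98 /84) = 301 /30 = 10.03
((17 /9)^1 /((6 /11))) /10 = 187 /540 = 0.35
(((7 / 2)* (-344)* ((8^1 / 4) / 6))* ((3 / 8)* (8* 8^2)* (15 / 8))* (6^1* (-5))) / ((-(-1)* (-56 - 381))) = -4334400 / 437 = -9918.54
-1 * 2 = -2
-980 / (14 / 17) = -1190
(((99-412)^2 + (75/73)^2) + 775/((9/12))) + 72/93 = 49066166206/495597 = 99004.16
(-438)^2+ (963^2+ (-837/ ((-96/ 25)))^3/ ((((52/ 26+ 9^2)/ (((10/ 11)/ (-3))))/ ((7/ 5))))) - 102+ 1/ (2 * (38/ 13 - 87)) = 17431749674080993/ 16349741056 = 1066178.95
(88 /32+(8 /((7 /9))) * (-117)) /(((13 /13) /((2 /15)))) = -33619 /210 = -160.09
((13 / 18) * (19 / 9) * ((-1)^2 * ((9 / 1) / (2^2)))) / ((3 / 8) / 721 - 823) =-178087 / 42723549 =-0.00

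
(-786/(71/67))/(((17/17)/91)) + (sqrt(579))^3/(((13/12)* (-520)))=-4792242/71 - 1737* sqrt(579)/1690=-67521.10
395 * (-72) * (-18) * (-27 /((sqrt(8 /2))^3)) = -1727730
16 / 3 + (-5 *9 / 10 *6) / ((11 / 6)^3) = 3800 / 3993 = 0.95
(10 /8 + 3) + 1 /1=21 /4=5.25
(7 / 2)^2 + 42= 217 / 4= 54.25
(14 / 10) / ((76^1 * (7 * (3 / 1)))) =1 / 1140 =0.00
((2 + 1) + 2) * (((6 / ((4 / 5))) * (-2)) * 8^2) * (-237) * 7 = 7963200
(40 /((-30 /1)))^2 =16 /9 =1.78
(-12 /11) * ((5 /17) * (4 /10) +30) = -6144 /187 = -32.86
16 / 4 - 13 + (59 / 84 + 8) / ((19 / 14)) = -295 / 114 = -2.59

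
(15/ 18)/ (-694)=-5/ 4164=-0.00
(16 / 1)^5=1048576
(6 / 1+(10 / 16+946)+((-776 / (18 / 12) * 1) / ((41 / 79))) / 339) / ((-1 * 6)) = -316791973 / 2001456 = -158.28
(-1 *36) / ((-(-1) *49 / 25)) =-900 / 49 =-18.37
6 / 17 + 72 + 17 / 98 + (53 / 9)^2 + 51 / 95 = 107.74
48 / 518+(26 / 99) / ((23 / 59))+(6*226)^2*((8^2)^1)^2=4441627381589362 / 589743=7531462656.77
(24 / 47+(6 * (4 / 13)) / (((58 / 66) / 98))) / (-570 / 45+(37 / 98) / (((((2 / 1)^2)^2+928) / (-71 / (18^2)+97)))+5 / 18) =-109614508416000 / 6559271850521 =-16.71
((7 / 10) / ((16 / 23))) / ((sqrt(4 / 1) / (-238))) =-19159 / 160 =-119.74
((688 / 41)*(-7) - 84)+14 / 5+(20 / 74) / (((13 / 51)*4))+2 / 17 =-664749909 / 3352570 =-198.28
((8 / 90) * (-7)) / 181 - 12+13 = 8117 / 8145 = 1.00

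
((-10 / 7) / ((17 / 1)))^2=100 / 14161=0.01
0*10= 0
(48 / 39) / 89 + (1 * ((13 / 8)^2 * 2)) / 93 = 243149 / 3443232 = 0.07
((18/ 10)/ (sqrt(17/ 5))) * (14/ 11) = 126 * sqrt(85)/ 935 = 1.24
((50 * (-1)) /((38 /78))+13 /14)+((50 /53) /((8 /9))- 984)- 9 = -30836321 /28196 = -1093.64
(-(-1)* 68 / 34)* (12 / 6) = 4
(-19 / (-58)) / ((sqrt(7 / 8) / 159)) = 3021*sqrt(14) / 203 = 55.68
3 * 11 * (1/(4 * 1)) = 33/4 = 8.25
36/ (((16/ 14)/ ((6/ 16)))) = 189/ 16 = 11.81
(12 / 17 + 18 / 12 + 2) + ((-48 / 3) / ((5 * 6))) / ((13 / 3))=9023 / 2210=4.08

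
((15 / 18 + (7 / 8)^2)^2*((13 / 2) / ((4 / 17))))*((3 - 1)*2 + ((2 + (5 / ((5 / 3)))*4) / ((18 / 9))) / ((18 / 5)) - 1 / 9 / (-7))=15642600779 / 37158912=420.96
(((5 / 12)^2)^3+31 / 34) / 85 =46548377 / 4314746880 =0.01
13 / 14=0.93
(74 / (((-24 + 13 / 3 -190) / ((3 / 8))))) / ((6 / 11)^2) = -121 / 272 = -0.44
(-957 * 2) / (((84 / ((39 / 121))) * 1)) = -1131 / 154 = -7.34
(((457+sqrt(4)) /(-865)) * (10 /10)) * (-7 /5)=3213 /4325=0.74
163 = 163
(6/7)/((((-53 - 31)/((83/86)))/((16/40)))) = -83/21070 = -0.00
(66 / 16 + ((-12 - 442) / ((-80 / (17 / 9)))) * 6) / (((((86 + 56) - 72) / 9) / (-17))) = -418863 / 2800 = -149.59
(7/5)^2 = 49/25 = 1.96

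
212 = 212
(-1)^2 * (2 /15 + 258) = 3872 /15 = 258.13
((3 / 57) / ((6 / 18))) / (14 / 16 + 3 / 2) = 24 / 361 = 0.07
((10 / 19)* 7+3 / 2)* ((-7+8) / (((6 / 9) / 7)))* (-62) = -128247 / 38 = -3374.92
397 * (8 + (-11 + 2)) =-397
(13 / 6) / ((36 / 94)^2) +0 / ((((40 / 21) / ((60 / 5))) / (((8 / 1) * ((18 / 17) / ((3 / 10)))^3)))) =28717 / 1944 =14.77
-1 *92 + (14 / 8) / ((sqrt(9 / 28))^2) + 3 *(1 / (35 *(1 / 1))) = -27238 / 315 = -86.47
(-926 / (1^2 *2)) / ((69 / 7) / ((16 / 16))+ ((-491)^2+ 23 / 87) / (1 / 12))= -93989 / 587275961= -0.00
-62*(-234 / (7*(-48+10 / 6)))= -43524 / 973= -44.73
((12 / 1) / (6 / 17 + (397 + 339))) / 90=17 / 93885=0.00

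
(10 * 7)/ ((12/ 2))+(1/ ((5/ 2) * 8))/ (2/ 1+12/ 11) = 23833/ 2040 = 11.68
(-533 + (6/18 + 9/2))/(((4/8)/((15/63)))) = -15845/63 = -251.51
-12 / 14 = -6 / 7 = -0.86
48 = 48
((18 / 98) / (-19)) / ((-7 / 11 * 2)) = 99 / 13034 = 0.01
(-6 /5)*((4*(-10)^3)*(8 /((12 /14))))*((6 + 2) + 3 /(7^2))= 2528000 /7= 361142.86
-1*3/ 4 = -3/ 4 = -0.75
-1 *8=-8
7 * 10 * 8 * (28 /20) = 784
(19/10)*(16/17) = 152/85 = 1.79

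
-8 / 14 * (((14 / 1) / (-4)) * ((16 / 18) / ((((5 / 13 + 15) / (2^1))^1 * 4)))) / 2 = 13 / 450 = 0.03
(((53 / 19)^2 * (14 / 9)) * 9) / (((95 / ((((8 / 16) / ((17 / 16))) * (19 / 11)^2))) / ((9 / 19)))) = 2831472 / 3712885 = 0.76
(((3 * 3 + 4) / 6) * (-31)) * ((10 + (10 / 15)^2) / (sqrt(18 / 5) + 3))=-143.24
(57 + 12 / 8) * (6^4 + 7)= 152451 / 2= 76225.50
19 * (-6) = -114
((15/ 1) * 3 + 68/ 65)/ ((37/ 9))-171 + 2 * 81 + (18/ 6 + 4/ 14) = 92359/ 16835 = 5.49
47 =47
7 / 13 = 0.54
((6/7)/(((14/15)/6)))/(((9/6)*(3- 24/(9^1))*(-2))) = -270/49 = -5.51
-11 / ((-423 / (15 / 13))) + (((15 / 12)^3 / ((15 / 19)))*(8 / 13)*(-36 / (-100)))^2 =503869 / 1525056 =0.33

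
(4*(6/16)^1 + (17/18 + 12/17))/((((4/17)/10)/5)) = 6025/9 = 669.44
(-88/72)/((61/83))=-913/549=-1.66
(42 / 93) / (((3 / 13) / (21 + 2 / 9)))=34762 / 837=41.53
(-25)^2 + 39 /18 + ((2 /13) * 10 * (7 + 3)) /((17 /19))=854423 /1326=644.36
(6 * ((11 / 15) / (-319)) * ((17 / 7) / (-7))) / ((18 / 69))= 391 / 21315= 0.02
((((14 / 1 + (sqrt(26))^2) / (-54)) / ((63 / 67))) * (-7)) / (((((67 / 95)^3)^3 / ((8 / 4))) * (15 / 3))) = 51.10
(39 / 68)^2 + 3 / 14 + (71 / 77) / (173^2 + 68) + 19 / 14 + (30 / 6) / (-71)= 1387680060031 / 758306401776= 1.83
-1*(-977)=977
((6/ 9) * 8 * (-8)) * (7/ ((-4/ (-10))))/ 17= -2240/ 51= -43.92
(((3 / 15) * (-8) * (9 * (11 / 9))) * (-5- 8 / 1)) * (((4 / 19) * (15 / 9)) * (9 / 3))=4576 / 19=240.84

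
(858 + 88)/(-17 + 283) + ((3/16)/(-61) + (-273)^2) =9674921681/129808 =74532.55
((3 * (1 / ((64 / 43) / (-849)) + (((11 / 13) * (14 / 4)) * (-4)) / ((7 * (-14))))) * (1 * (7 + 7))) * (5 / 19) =-49821495 / 7904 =-6303.33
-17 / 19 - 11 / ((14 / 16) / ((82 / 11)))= -94.61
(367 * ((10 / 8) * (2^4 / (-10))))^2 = 538756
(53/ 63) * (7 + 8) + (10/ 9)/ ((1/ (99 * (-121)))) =-279245/ 21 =-13297.38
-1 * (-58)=58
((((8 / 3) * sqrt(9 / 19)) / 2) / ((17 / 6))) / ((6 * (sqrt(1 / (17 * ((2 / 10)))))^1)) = 4 * sqrt(1615) / 1615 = 0.10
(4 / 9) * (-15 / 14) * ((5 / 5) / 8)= -5 / 84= -0.06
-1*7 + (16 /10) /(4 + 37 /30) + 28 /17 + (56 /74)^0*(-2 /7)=-99635 /18683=-5.33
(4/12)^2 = 1/9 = 0.11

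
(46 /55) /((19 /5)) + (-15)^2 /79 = 50659 /16511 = 3.07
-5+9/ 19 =-86/ 19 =-4.53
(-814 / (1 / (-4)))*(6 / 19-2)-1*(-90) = -102482 / 19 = -5393.79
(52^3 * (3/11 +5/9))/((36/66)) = 5764928/27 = 213515.85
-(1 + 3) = -4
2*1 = 2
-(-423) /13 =423 /13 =32.54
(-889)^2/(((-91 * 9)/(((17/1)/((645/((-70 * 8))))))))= 214967312/15093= 14242.85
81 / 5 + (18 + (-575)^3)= -950546704 / 5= -190109340.80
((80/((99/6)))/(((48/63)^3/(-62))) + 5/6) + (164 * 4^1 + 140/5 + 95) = 211553/2112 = 100.17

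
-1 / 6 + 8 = 47 / 6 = 7.83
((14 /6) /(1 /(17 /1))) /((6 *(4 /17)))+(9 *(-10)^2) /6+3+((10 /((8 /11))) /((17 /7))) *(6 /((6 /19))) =353333 /1224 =288.67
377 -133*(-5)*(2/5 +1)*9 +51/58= 507899/58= 8756.88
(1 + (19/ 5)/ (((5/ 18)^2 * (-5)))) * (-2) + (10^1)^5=62511062/ 625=100017.70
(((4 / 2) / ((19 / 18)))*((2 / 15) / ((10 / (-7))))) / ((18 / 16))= -224 / 1425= -0.16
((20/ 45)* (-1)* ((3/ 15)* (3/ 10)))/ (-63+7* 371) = -0.00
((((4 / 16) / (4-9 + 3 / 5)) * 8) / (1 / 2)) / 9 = -0.10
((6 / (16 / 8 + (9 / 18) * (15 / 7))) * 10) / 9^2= 280 / 1161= 0.24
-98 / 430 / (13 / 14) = -0.25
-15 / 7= -2.14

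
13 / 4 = 3.25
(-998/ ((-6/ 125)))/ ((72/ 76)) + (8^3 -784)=1170437/ 54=21674.76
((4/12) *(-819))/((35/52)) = -2028/5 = -405.60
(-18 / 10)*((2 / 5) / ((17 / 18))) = -324 / 425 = -0.76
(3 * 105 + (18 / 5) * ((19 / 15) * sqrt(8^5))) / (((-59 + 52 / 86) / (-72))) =12040 / 31 + 1673216 * sqrt(2) / 2325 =1406.14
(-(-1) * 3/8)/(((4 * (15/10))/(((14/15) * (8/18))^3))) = 10976/2460375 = 0.00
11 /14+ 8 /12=61 /42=1.45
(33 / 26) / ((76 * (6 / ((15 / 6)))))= 55 / 7904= 0.01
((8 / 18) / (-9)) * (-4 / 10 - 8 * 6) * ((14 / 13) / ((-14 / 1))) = -968 / 5265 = -0.18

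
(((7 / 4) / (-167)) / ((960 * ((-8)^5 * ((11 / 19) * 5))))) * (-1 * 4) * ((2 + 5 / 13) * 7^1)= -28861 / 3756156518400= -0.00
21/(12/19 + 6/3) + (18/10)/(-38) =3768/475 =7.93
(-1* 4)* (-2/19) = 8/19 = 0.42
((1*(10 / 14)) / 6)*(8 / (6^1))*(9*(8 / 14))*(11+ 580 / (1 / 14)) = 325240 / 49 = 6637.55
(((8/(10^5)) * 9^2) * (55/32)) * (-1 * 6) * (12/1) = -8019/10000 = -0.80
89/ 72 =1.24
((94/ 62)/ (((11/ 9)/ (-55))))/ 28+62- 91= -27287/ 868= -31.44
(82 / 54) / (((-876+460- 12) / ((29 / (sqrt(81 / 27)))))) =-1189 * sqrt(3) / 34668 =-0.06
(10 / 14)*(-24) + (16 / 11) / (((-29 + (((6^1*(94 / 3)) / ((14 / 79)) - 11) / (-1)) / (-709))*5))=-450985328 / 26291265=-17.15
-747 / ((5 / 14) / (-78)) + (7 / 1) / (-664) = 541640701 / 3320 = 163144.79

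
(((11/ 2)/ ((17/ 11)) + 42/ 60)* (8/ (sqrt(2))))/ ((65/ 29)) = 41992* sqrt(2)/ 5525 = 10.75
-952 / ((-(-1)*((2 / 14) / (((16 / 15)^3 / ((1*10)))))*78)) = -6823936 / 658125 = -10.37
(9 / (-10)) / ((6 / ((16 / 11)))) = -12 / 55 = -0.22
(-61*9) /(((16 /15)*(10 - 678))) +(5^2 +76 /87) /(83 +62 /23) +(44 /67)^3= 747259174163581 /551222238132288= 1.36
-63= -63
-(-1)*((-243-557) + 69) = -731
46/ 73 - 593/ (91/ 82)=-3545512/ 6643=-533.72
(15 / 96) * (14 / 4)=35 / 64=0.55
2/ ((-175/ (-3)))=6/ 175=0.03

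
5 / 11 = 0.45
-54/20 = -27/10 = -2.70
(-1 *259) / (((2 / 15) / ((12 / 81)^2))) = -42.63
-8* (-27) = 216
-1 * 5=-5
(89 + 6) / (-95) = -1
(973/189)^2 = 19321/729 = 26.50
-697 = -697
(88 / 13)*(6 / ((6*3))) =88 / 39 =2.26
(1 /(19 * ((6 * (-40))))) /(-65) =1 /296400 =0.00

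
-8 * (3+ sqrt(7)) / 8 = -5.65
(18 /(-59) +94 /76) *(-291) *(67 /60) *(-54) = 366563097 /22420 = 16349.83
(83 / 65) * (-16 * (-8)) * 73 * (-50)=-7755520 / 13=-596578.46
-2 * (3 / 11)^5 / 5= -486 / 805255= -0.00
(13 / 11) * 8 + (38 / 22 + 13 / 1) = 266 / 11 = 24.18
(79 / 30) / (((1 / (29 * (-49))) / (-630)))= 2357439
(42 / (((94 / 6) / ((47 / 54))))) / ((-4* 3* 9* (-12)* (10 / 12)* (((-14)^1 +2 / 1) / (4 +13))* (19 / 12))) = -119 / 61560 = -0.00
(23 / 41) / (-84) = -23 / 3444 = -0.01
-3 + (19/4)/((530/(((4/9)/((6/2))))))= -42911/14310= -3.00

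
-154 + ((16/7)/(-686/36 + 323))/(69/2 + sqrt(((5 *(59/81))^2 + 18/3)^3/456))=-892153701084575648074318/5793214160524924732291-38689551032256 *sqrt(14408574)/5793214160524924732291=-154.00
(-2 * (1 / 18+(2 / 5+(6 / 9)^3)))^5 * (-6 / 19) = 689461762486 / 283988784375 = 2.43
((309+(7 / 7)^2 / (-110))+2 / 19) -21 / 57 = 645241 / 2090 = 308.73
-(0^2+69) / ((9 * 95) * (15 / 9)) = -23 / 475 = -0.05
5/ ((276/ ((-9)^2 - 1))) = 100/ 69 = 1.45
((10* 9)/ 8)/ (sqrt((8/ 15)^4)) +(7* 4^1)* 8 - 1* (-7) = 69261/ 256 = 270.55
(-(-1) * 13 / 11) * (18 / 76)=117 / 418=0.28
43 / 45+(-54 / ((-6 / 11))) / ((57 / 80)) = 119617 / 855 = 139.90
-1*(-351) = 351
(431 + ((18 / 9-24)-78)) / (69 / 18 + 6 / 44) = 10923 / 131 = 83.38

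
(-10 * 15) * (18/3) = -900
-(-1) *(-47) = -47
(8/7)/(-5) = -8/35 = -0.23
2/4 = 1/2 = 0.50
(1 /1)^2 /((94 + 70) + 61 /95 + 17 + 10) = 95 /18206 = 0.01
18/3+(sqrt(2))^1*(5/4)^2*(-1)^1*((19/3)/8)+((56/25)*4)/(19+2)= 482/75- 475*sqrt(2)/384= 4.68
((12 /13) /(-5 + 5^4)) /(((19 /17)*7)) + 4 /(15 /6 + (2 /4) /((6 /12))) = 306331 /267995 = 1.14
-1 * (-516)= 516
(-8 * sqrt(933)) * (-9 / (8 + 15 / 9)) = 216 * sqrt(933) / 29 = 227.51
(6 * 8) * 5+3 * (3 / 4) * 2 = 489 / 2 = 244.50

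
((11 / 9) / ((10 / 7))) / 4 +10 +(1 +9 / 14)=29879 / 2520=11.86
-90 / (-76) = 45 / 38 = 1.18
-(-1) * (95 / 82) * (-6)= -285 / 41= -6.95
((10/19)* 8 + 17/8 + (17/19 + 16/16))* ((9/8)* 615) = 6924285/1216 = 5694.31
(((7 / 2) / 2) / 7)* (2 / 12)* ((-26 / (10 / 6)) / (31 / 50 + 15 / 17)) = -1105 / 2554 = -0.43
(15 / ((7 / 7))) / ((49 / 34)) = 510 / 49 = 10.41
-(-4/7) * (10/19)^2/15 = 80/7581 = 0.01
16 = 16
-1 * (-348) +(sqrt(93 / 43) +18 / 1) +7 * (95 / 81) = sqrt(3999) / 43 +30311 / 81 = 375.68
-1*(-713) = 713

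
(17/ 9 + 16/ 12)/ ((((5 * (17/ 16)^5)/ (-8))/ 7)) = -1702887424/ 63893565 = -26.65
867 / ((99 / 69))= 6647 / 11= 604.27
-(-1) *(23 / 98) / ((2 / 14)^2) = 23 / 2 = 11.50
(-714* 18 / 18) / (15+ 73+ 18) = -357 / 53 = -6.74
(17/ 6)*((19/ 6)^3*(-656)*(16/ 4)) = -19122892/ 81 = -236085.09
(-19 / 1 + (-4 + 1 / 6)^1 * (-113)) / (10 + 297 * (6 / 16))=9940 / 2913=3.41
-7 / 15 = -0.47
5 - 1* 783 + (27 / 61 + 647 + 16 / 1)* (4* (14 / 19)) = 71822 / 61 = 1177.41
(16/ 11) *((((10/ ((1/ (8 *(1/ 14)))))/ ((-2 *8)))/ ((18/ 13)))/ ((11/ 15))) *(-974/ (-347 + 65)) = -633100/ 358281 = -1.77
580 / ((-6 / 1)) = -96.67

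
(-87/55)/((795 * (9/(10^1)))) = -58/26235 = -0.00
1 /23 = 0.04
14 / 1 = 14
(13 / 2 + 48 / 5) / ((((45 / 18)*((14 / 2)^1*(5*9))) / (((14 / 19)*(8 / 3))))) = 2576 / 64125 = 0.04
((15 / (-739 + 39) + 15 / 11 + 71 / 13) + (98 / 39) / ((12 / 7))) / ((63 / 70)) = 1490009 / 162162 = 9.19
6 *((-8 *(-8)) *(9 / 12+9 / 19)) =8928 / 19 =469.89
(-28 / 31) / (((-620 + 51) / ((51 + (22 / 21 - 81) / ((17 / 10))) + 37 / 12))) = 3357 / 299863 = 0.01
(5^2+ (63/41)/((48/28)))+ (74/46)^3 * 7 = 109822893/1995388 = 55.04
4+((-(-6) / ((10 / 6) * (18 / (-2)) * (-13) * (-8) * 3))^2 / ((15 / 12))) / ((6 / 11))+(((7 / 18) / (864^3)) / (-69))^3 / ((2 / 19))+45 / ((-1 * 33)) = 629815838696046766960293592364478428366429 / 238895444507333272776621629072927096832000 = 2.64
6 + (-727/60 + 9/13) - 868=-681271/780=-873.42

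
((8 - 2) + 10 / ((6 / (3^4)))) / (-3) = -47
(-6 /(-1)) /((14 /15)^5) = 2278125 /268912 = 8.47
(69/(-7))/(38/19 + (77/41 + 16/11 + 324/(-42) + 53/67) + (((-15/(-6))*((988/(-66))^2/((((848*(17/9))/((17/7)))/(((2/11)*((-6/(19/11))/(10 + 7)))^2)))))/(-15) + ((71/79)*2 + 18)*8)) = -9250658940743/147142208340186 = -0.06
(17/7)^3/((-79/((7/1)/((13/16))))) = -78608/50323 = -1.56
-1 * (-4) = 4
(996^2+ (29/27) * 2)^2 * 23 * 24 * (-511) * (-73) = 4924116803492195495200/243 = 20263855158404096688.07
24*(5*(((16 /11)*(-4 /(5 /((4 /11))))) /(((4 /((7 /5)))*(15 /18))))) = -64512 /3025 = -21.33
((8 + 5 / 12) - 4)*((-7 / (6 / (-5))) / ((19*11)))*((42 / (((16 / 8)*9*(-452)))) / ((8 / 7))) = -0.00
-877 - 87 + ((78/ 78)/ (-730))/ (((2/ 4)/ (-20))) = -70368/ 73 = -963.95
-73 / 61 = -1.20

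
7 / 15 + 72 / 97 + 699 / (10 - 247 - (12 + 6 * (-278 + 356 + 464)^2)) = 1033268734 / 854974005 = 1.21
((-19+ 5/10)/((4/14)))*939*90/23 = -10944045/46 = -237914.02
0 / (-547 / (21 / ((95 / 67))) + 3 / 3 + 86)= 0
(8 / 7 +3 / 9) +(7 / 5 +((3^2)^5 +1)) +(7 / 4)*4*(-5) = 6196877 / 105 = 59017.88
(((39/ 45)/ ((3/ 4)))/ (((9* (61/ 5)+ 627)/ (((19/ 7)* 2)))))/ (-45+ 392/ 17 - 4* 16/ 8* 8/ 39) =-109174/ 302396535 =-0.00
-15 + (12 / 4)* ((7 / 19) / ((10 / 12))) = -1299 / 95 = -13.67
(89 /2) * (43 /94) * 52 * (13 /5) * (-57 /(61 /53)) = -1953871023 /14335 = -136300.73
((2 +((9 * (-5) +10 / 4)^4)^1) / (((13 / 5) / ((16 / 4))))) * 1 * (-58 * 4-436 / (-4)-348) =-122932547235 / 52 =-2364087446.83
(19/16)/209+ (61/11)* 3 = 2929/176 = 16.64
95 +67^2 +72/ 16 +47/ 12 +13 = 55265/ 12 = 4605.42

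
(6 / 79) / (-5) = -6 / 395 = -0.02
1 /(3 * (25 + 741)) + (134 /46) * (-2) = -307909 /52854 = -5.83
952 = 952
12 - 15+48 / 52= -27 / 13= -2.08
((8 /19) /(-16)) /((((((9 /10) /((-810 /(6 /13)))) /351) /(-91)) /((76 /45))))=-2768220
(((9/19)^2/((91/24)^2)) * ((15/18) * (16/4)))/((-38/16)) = -1244160/56799379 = -0.02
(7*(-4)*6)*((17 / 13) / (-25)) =2856 / 325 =8.79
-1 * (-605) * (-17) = -10285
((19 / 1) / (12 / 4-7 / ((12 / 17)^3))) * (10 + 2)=-393984 / 29207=-13.49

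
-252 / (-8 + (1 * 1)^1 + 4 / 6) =756 / 19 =39.79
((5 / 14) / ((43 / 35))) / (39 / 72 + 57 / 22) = 3300 / 35561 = 0.09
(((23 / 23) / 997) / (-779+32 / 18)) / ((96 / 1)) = -3 / 223168480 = -0.00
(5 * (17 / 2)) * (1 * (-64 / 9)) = -2720 / 9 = -302.22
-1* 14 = -14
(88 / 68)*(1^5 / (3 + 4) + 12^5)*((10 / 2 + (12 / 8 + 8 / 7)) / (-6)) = -2050128025 / 4998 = -410189.68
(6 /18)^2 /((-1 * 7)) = -1 /63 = -0.02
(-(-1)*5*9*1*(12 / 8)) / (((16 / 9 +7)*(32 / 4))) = 1215 / 1264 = 0.96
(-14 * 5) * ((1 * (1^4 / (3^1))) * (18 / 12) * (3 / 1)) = -105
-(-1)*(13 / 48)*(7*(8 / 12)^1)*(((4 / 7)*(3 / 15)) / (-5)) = -0.03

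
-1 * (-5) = 5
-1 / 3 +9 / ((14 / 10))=128 / 21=6.10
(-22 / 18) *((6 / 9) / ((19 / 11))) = -242 / 513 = -0.47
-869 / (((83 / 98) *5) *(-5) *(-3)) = -85162 / 6225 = -13.68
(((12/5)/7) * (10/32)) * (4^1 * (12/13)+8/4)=111/182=0.61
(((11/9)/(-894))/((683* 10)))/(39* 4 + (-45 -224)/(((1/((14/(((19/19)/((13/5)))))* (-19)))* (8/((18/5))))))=-55/23046183925362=-0.00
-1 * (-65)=65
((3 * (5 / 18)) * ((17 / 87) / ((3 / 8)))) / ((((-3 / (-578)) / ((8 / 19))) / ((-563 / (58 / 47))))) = -20800462880 / 1294299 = -16070.83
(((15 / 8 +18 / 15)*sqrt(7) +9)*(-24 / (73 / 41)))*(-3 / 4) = 45387*sqrt(7) / 1460 +6642 / 73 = 173.23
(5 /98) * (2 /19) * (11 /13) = 55 /12103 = 0.00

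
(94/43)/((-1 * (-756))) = 47/16254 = 0.00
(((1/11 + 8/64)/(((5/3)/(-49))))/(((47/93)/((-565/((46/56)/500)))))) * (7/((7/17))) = 873211200750/11891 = 73434631.30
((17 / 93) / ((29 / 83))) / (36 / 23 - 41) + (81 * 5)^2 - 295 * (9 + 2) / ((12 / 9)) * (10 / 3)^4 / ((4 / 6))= -2103734422184 / 7338537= -286669.46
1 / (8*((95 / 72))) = 9 / 95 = 0.09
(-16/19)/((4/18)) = -72/19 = -3.79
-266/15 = -17.73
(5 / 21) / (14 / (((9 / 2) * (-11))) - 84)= -165 / 58408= -0.00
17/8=2.12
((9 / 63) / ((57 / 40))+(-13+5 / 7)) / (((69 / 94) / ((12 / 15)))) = -13.28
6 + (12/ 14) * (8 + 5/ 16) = 105/ 8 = 13.12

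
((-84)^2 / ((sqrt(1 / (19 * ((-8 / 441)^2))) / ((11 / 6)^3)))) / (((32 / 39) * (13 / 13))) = 17303 * sqrt(19) / 18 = 4190.11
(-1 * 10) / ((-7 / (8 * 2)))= 160 / 7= 22.86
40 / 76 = 10 / 19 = 0.53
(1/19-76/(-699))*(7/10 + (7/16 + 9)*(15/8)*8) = 1283657/55920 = 22.96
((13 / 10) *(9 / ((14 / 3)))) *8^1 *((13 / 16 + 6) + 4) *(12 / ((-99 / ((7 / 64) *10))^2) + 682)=1282814506961 / 8673280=147904.20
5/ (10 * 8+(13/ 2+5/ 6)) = 15/ 262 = 0.06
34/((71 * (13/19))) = 0.70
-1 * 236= -236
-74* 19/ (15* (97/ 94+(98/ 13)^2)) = -22335716/ 13787535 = -1.62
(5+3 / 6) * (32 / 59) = 176 / 59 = 2.98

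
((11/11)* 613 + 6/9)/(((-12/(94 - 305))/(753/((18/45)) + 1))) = 1463294917/72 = 20323540.51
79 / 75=1.05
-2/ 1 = -2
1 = 1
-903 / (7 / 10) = -1290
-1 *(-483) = 483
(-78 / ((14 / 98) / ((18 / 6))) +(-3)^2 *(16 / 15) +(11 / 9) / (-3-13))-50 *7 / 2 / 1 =-1298503 / 720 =-1803.48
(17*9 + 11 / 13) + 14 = 2182 / 13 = 167.85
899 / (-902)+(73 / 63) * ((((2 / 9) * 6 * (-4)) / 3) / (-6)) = -1002431 / 1534302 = -0.65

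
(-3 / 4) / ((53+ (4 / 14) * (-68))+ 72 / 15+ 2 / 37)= -1295 / 66348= -0.02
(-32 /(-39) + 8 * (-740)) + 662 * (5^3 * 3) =242330.82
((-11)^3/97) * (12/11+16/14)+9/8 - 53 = -448281/5432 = -82.53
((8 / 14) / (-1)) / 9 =-0.06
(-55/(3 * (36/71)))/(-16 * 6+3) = 3905/10044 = 0.39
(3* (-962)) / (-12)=481 / 2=240.50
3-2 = 1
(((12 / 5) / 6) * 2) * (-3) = -2.40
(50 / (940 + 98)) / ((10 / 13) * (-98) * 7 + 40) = -65 / 658092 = -0.00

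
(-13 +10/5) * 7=-77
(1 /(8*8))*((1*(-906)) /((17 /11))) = -4983 /544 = -9.16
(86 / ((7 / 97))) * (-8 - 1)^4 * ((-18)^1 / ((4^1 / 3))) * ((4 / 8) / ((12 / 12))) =-738880137 / 14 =-52777152.64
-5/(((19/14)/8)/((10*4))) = -22400/19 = -1178.95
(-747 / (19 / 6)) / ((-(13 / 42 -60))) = -188244 / 47633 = -3.95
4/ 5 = 0.80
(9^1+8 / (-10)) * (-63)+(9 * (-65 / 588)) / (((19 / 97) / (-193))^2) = -341896707723 / 353780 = -966410.50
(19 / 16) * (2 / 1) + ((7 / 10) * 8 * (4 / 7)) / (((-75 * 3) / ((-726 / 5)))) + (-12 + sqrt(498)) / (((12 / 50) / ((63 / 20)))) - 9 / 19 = 139.36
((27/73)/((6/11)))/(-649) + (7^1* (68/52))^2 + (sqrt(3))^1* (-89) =121981333/1455766 - 89* sqrt(3) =-70.36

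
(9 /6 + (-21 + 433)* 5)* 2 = 4123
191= 191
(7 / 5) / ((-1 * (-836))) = 7 / 4180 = 0.00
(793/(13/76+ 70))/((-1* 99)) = -60268/527967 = -0.11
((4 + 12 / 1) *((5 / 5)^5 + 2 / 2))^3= 32768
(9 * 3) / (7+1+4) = 9 / 4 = 2.25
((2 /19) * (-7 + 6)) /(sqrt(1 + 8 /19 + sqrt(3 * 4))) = -2 * sqrt(19) /(19 * sqrt(27 + 38 * sqrt(3))) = -0.05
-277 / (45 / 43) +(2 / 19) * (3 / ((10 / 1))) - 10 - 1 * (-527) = 252.34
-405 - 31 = -436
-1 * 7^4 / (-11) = 2401 / 11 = 218.27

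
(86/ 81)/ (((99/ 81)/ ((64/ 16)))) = 344/ 99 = 3.47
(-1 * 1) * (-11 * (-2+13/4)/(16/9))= 495/64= 7.73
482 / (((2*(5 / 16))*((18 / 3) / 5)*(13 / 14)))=26992 / 39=692.10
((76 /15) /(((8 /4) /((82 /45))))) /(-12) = -779 /2025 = -0.38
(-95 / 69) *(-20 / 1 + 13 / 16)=29165 / 1104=26.42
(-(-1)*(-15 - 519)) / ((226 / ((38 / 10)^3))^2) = -12561250227 / 399031250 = -31.48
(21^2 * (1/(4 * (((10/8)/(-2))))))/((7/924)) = -116424/5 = -23284.80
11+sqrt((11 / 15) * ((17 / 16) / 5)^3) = 17 * sqrt(561) / 4800+11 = 11.08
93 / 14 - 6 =9 / 14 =0.64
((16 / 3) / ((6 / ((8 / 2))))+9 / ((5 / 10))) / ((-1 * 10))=-97 / 45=-2.16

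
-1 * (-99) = 99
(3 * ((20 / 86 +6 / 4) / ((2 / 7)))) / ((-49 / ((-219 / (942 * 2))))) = 32631 / 756112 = 0.04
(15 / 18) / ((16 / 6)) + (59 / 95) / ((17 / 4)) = 11851 / 25840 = 0.46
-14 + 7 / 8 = -105 / 8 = -13.12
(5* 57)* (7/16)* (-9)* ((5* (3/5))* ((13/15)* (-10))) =233415/8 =29176.88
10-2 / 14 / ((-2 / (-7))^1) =19 / 2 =9.50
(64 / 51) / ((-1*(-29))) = 64 / 1479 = 0.04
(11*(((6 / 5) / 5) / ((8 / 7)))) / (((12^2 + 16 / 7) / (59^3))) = 332097843 / 102400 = 3243.14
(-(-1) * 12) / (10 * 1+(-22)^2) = 6 / 247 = 0.02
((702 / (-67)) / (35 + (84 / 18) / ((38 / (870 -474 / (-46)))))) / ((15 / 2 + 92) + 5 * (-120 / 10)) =-102258 / 55168939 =-0.00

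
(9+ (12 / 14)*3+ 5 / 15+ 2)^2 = 85264 / 441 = 193.34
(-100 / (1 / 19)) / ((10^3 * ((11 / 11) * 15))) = -19 / 150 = -0.13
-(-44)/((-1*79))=-44/79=-0.56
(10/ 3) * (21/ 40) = 7/ 4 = 1.75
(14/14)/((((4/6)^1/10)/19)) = 285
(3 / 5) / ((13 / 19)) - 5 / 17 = 644 / 1105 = 0.58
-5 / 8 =-0.62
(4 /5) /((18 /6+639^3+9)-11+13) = 4 /1304585665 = 0.00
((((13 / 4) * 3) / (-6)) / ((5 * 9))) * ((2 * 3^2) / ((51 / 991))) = -12883 / 1020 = -12.63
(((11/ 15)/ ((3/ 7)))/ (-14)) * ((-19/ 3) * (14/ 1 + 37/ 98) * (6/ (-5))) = -13.36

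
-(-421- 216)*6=3822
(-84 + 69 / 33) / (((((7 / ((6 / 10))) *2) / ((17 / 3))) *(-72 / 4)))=15317 / 13860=1.11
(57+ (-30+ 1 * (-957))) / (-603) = 310 / 201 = 1.54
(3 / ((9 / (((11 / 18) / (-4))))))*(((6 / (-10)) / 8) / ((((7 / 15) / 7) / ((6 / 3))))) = 11 / 96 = 0.11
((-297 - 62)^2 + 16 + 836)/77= 129733/77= 1684.84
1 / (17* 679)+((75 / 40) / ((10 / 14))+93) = 8830403 / 92344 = 95.63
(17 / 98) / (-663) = -1 / 3822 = -0.00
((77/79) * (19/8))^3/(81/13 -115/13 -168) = -40707678011/559902977024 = -0.07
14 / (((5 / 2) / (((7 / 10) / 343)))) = 0.01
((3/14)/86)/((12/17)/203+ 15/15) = 1479/595636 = 0.00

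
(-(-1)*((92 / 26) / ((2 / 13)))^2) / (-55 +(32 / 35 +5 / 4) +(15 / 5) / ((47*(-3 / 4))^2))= -490795620 / 49017679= -10.01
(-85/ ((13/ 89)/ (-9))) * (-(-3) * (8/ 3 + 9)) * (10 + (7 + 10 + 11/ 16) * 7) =5101949475/ 208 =24528603.25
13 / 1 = 13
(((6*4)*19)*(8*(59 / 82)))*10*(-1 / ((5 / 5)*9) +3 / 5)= 1578368 / 123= 12832.26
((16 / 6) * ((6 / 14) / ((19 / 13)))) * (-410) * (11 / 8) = -58630 / 133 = -440.83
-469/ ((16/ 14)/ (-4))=3283/ 2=1641.50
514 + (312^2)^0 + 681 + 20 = 1216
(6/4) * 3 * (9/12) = 3.38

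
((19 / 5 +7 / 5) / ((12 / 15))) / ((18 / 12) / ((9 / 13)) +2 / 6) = 13 / 5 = 2.60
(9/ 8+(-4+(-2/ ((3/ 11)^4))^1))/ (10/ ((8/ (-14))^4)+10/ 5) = -3777904/ 993141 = -3.80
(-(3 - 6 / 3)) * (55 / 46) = -55 / 46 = -1.20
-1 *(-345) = 345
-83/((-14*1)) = 83/14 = 5.93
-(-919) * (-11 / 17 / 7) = -10109 / 119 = -84.95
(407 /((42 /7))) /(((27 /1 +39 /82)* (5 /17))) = 283679 /33795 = 8.39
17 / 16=1.06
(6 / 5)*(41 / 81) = 82 / 135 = 0.61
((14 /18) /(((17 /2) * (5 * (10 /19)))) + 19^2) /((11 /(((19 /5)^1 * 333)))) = 970813474 /23375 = 41532.13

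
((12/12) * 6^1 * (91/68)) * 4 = 546/17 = 32.12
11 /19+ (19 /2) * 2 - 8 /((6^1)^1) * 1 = 1040 /57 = 18.25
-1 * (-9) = 9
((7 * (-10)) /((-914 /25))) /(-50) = -35 /914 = -0.04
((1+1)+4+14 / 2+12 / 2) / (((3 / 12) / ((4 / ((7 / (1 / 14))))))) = 3.10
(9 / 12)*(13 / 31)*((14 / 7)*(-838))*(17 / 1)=-277797 / 31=-8961.19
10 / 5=2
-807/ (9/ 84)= -7532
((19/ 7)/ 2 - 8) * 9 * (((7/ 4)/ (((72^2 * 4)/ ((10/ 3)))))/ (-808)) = 155/ 7446528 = 0.00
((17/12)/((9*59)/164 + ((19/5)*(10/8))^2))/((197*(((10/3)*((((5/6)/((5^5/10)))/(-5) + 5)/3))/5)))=156825/625100503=0.00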